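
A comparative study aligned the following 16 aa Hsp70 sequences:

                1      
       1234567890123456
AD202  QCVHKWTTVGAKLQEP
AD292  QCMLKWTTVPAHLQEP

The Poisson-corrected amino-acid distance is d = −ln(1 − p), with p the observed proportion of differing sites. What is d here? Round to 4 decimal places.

The sequences differ at positions 3 (V/M), 4 (H/L), 10 (G/P), 12 (K/H).
p = 4/16 = 0.250000.
d = −ln(1 − 0.250000) = −ln(0.750000) = 0.2877.

0.2877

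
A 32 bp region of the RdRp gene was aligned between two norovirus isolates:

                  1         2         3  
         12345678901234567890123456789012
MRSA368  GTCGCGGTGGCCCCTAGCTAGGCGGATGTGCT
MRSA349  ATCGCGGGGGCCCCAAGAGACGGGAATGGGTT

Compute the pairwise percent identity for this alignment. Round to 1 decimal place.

68.8%

Mismatches occur at site 1 (G→A), site 8 (T→G), site 15 (T→A), site 18 (C→A), site 19 (T→G), site 21 (G→C), site 23 (C→G), site 25 (G→A), site 29 (T→G), site 31 (C→T).
22 of the 32 sites match, so the percent identity is 22/32 × 100 = 68.8%.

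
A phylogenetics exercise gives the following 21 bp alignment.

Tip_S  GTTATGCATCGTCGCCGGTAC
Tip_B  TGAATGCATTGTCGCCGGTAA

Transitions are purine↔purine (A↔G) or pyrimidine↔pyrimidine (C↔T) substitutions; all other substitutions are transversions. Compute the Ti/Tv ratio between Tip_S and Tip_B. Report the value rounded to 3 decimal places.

Differing sites — 1:G/T (Tv); 2:T/G (Tv); 3:T/A (Tv); 10:C/T (Ti); 21:C/A (Tv).
Of the 5 differences, 1 transition and 4 transversions, so Ti/Tv = 1/4 = 0.250.

0.250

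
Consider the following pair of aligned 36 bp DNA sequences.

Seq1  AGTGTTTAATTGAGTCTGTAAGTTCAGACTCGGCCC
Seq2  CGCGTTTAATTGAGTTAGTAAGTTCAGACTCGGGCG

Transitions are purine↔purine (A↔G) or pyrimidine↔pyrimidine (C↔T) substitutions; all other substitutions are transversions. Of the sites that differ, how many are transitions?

The sequences differ at positions 1 (A/C, transversion), 3 (T/C, transition), 16 (C/T, transition), 17 (T/A, transversion), 34 (C/G, transversion), 36 (C/G, transversion).
Of the 6 differences, 2 transitions and 4 transversions, so the answer is 2.

2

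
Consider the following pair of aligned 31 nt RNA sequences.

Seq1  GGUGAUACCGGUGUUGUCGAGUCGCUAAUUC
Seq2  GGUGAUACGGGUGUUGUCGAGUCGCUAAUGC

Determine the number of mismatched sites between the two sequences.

Differing sites — 9:C/G; 30:U/G.
That gives 2 mismatches out of 31 aligned sites, so the Hamming distance is 2.

2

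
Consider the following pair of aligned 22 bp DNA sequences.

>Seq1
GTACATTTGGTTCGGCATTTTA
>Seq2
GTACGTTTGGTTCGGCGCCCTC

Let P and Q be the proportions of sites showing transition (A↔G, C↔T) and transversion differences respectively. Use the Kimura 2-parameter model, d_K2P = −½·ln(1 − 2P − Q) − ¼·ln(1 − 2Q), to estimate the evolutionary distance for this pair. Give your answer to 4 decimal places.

The sequences differ at positions 5 (A/G, transition), 17 (A/G, transition), 18 (T/C, transition), 19 (T/C, transition), 20 (T/C, transition), 22 (A/C, transversion).
Of the 6 differences, 5 transitions and 1 transversion over 22 sites: P = 5/22 = 0.227273, Q = 1/22 = 0.045455.
d = −0.5·ln(0.499999) − 0.25·ln(0.909090) = −0.5·(-0.693149) − 0.25·(-0.095311) = 0.3704.

0.3704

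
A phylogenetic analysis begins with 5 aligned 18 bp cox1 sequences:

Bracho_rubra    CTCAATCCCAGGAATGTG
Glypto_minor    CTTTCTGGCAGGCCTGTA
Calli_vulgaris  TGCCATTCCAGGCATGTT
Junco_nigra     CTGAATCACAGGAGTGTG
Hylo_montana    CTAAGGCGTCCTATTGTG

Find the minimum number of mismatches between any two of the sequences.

3

Pairwise Hamming distances:
  Bracho_rubra vs Glypto_minor: 8
  Bracho_rubra vs Calli_vulgaris: 6
  Bracho_rubra vs Junco_nigra: 3
  Bracho_rubra vs Hylo_montana: 9
  Glypto_minor vs Calli_vulgaris: 9
  Glypto_minor vs Junco_nigra: 8
  Glypto_minor vs Hylo_montana: 12
  Calli_vulgaris vs Junco_nigra: 9
  Calli_vulgaris vs Hylo_montana: 15
  Junco_nigra vs Hylo_montana: 9
The smallest is 3, between Bracho_rubra and Junco_nigra.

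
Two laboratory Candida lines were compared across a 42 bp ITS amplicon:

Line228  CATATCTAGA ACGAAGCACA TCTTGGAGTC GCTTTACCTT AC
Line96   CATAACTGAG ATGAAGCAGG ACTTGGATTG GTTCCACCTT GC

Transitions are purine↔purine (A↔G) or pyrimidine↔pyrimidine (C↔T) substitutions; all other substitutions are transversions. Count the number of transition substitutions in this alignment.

9

Mismatches occur at site 5 (T↔A, transversion), site 8 (A↔G, transition), site 9 (G↔A, transition), site 10 (A↔G, transition), site 12 (C↔T, transition), site 19 (C↔G, transversion), site 20 (A↔G, transition), site 21 (T↔A, transversion), site 28 (G↔T, transversion), site 30 (C↔G, transversion), site 32 (C↔T, transition), site 34 (T↔C, transition), site 35 (T↔C, transition), site 41 (A↔G, transition).
Of the 14 differences, 9 transitions and 5 transversions, so the answer is 9.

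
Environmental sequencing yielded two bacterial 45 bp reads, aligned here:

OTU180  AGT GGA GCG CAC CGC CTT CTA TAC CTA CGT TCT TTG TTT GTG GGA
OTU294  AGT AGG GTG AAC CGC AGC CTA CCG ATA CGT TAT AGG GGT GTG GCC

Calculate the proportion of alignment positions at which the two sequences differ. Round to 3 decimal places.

Mismatches occur at site 4 (G→A), site 6 (A→G), site 8 (C→T), site 10 (C→A), site 16 (C→A), site 17 (T→G), site 18 (T→C), site 22 (T→C), site 23 (A→C), site 24 (C→G), site 25 (C→A), site 32 (C→A), site 34 (T→A), site 35 (T→G), site 37 (T→G), site 38 (T→G), site 44 (G→C), site 45 (A→C).
There are 18 differences over 45 sites, so p = 18/45 = 0.400.

0.400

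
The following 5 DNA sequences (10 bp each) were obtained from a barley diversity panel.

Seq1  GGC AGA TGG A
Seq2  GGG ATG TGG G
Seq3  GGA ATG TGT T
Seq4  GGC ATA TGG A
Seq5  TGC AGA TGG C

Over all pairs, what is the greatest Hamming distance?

Pairwise Hamming distances:
  Seq1 vs Seq2: 4
  Seq1 vs Seq3: 5
  Seq1 vs Seq4: 1
  Seq1 vs Seq5: 2
  Seq2 vs Seq3: 3
  Seq2 vs Seq4: 3
  Seq2 vs Seq5: 5
  Seq3 vs Seq4: 4
  Seq3 vs Seq5: 6
  Seq4 vs Seq5: 3
The largest is 6, between Seq3 and Seq5.

6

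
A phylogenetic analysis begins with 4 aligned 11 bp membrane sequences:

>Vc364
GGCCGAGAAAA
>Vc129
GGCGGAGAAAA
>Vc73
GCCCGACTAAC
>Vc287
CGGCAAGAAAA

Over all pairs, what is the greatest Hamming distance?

Pairwise Hamming distances:
  Vc364 vs Vc129: 1
  Vc364 vs Vc73: 4
  Vc364 vs Vc287: 3
  Vc129 vs Vc73: 5
  Vc129 vs Vc287: 4
  Vc73 vs Vc287: 7
The largest is 7, between Vc73 and Vc287.

7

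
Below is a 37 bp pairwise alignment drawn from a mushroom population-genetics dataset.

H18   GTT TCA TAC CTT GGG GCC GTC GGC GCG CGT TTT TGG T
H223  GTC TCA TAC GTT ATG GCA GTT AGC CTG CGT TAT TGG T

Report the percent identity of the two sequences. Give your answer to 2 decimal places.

72.97%

Differing sites — 3:T/C; 10:C/G; 13:G/A; 14:G/T; 18:C/A; 21:C/T; 22:G/A; 25:G/C; 26:C/T; 32:T/A.
27 of the 37 sites match, so the percent identity is 27/37 × 100 = 72.97%.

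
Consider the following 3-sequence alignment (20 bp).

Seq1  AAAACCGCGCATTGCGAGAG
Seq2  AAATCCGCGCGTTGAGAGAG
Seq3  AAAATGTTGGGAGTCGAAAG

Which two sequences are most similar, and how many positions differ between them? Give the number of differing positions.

3

Pairwise Hamming distances:
  Seq1 vs Seq2: 3
  Seq1 vs Seq3: 10
  Seq2 vs Seq3: 11
The smallest is 3, between Seq1 and Seq2.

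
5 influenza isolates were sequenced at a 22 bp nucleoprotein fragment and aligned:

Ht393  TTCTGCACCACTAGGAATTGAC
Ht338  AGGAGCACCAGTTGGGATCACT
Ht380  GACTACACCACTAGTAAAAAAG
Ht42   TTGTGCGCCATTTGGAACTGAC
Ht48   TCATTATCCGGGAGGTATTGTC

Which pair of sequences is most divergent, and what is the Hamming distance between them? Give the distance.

16

Pairwise Hamming distances:
  Ht393 vs Ht338: 11
  Ht393 vs Ht380: 8
  Ht393 vs Ht42: 5
  Ht393 vs Ht48: 10
  Ht338 vs Ht380: 13
  Ht338 vs Ht42: 11
  Ht338 vs Ht48: 15
  Ht380 vs Ht42: 12
  Ht380 vs Ht48: 16
  Ht42 vs Ht48: 12
The largest is 16, between Ht380 and Ht48.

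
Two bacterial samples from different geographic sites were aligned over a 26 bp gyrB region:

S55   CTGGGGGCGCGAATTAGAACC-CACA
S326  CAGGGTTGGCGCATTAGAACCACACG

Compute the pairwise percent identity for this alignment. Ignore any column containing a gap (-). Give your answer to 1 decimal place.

Excluding the 1 gap column leaves 25 comparable sites.
The sequences differ at positions 2 (T/A), 6 (G/T), 7 (G/T), 8 (C/G), 12 (A/C), 26 (A/G).
19 of the 25 comparable sites match, so the percent identity is 19/25 × 100 = 76.0%.

76.0%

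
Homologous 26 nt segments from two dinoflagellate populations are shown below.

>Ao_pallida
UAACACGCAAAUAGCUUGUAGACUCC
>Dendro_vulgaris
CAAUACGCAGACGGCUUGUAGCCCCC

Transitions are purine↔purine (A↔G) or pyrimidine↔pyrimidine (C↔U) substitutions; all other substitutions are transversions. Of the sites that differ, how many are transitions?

6

Mismatches occur at site 1 (U/C, transition), site 4 (C/U, transition), site 10 (A/G, transition), site 12 (U/C, transition), site 13 (A/G, transition), site 22 (A/C, transversion), site 24 (U/C, transition).
Of the 7 differences, 6 transitions and 1 transversion, so the answer is 6.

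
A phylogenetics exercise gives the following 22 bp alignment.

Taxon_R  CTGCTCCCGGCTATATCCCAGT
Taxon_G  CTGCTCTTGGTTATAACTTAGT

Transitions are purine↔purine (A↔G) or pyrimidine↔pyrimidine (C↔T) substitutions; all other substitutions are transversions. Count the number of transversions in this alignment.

Differing sites — 7:C/T (Ti); 8:C/T (Ti); 11:C/T (Ti); 16:T/A (Tv); 18:C/T (Ti); 19:C/T (Ti).
Of the 6 differences, 5 transitions and 1 transversion, so the answer is 1.

1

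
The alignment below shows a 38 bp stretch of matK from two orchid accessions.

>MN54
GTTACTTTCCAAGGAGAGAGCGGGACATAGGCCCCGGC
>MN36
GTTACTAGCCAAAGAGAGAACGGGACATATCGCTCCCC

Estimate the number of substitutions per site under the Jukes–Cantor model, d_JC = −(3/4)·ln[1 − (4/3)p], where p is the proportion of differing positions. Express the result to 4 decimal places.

Differing sites — 7:T/A; 8:T/G; 13:G/A; 20:G/A; 30:G/T; 31:G/C; 32:C/G; 34:C/T; 36:G/C; 37:G/C.
p = 10/38 = 0.263158.
d = −0.75 · ln(1 − (4/3)·0.263158) = −0.75 · ln(0.649123) = −0.75 · (-0.432133) = 0.3241.

0.3241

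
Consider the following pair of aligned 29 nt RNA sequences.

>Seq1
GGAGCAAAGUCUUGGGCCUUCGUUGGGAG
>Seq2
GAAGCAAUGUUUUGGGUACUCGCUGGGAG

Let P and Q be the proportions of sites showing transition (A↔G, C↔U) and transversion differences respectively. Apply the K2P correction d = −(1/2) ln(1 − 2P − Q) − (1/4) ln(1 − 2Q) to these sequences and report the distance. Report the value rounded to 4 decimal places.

0.3041

The sequences differ at positions 2 (G/A, transition), 8 (A/U, transversion), 11 (C/U, transition), 17 (C/U, transition), 18 (C/A, transversion), 19 (U/C, transition), 23 (U/C, transition).
Of the 7 differences, 5 transitions and 2 transversions over 29 sites: P = 5/29 = 0.172414, Q = 2/29 = 0.068966.
d = −0.5·ln(0.586206) − 0.25·ln(0.862068) = −0.5·(-0.534084) − 0.25·(-0.148421) = 0.3041.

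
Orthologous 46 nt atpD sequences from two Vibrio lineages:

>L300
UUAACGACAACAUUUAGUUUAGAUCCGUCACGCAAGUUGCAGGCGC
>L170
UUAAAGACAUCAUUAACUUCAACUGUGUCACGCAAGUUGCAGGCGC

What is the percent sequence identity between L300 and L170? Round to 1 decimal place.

Differing sites — 5:C/A; 10:A/U; 15:U/A; 17:G/C; 20:U/C; 22:G/A; 23:A/C; 25:C/G; 26:C/U.
37 of the 46 sites match, so the percent identity is 37/46 × 100 = 80.4%.

80.4%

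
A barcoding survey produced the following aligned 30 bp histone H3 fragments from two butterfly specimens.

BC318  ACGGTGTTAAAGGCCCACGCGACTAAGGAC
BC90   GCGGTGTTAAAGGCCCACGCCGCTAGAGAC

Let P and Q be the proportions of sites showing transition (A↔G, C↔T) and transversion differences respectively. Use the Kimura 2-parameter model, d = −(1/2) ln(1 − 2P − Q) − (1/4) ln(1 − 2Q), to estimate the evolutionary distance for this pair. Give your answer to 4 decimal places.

0.1956

Mismatches occur at site 1 (A/G, transition), site 21 (G/C, transversion), site 22 (A/G, transition), site 26 (A/G, transition), site 27 (G/A, transition).
Of the 5 differences, 4 transitions and 1 transversion over 30 sites: P = 4/30 = 0.133333, Q = 1/30 = 0.033333.
d = −0.5·ln(0.700001) − 0.25·ln(0.933334) = −0.5·(-0.356674) − 0.25·(-0.068992) = 0.1956.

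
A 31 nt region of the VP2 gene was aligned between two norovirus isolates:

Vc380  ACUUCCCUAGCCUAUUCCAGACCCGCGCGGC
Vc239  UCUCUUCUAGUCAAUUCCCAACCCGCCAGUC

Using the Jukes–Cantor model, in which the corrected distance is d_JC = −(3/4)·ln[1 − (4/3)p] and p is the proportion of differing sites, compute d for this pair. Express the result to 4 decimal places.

Mismatches occur at site 1 (A↔U), site 4 (U↔C), site 5 (C↔U), site 6 (C↔U), site 11 (C↔U), site 13 (U↔A), site 19 (A↔C), site 20 (G↔A), site 27 (G↔C), site 28 (C↔A), site 30 (G↔U).
p = 11/31 = 0.354839.
d = −0.75 · ln(1 − (4/3)·0.354839) = −0.75 · ln(0.526881) = −0.75 · (-0.640781) = 0.4806.

0.4806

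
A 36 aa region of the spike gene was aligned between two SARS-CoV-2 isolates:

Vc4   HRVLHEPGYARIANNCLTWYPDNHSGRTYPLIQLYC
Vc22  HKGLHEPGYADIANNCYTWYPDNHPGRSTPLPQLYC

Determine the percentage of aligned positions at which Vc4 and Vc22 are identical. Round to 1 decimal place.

Differing sites — 2:R/K; 3:V/G; 11:R/D; 17:L/Y; 25:S/P; 28:T/S; 29:Y/T; 32:I/P.
28 of the 36 sites match, so the percent identity is 28/36 × 100 = 77.8%.

77.8%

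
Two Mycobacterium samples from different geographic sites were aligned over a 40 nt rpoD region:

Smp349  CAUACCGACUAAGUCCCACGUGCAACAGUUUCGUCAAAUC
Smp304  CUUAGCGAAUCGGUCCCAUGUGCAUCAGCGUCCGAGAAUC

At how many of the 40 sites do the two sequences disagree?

13

Mismatches occur at site 2 (A/U), site 5 (C/G), site 9 (C/A), site 11 (A/C), site 12 (A/G), site 19 (C/U), site 25 (A/U), site 29 (U/C), site 30 (U/G), site 33 (G/C), site 34 (U/G), site 35 (C/A), site 36 (A/G).
That gives 13 mismatches out of 40 aligned sites, so the Hamming distance is 13.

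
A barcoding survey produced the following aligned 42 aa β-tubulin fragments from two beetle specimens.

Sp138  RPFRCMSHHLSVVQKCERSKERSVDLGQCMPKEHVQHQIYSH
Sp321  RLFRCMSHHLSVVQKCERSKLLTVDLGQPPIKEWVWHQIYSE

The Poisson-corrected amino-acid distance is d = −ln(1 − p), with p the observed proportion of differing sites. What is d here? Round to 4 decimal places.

0.2719

The sequences differ at positions 2 (P/L), 21 (E/L), 22 (R/L), 23 (S/T), 29 (C/P), 30 (M/P), 31 (P/I), 34 (H/W), 36 (Q/W), 42 (H/E).
p = 10/42 = 0.238095.
d = −ln(1 − 0.238095) = −ln(0.761905) = 0.2719.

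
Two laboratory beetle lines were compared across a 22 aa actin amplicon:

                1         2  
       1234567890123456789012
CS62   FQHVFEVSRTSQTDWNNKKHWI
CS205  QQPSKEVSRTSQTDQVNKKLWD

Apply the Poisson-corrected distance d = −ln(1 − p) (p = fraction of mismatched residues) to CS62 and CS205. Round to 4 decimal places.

0.4520

Differing sites — 1:F/Q; 3:H/P; 4:V/S; 5:F/K; 15:W/Q; 16:N/V; 20:H/L; 22:I/D.
p = 8/22 = 0.363636.
d = −ln(1 − 0.363636) = −ln(0.636364) = 0.4520.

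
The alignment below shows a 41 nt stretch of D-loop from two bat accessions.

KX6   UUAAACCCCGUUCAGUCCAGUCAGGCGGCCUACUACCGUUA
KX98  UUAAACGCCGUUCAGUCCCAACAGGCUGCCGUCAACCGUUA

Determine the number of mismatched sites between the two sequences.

The sequences differ at positions 7 (C/G), 19 (A/C), 20 (G/A), 21 (U/A), 27 (G/U), 31 (U/G), 32 (A/U), 34 (U/A).
That gives 8 mismatches out of 41 aligned sites, so the Hamming distance is 8.

8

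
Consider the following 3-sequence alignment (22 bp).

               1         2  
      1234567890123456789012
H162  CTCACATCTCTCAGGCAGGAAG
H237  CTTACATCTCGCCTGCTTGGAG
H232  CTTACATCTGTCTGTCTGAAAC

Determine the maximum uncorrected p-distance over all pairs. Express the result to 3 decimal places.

0.409

Pairwise Hamming distances:
  H162 vs H237: 7
  H162 vs H232: 7
  H237 vs H232: 9
The largest is 9 mismatches, between H237 and H232; p = 9/22 = 0.409.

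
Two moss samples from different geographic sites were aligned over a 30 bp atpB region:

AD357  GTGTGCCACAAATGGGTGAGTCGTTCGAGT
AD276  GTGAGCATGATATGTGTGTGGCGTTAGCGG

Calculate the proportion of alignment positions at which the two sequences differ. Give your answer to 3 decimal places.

0.367

Differing sites — 4:T/A; 7:C/A; 8:A/T; 9:C/G; 11:A/T; 15:G/T; 19:A/T; 21:T/G; 26:C/A; 28:A/C; 30:T/G.
There are 11 differences over 30 sites, so p = 11/30 = 0.367.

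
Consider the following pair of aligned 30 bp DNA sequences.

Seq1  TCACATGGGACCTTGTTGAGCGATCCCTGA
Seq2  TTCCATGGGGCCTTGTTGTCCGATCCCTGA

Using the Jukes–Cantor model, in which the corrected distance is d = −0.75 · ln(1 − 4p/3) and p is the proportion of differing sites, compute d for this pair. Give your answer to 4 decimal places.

Differing sites — 2:C/T; 3:A/C; 10:A/G; 19:A/T; 20:G/C.
p = 5/30 = 0.166667.
d = −0.75 · ln(1 − (4/3)·0.166667) = −0.75 · ln(0.777777) = −0.75 · (-0.251315) = 0.1885.

0.1885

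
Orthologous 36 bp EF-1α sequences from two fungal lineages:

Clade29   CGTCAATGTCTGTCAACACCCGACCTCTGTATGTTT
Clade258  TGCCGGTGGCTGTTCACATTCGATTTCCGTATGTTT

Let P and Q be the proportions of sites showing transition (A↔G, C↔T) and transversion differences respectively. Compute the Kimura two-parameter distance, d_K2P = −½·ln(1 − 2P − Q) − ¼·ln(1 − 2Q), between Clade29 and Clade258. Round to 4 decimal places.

The sequences differ at positions 1 (C/T, transition), 3 (T/C, transition), 5 (A/G, transition), 6 (A/G, transition), 9 (T/G, transversion), 14 (C/T, transition), 15 (A/C, transversion), 19 (C/T, transition), 20 (C/T, transition), 24 (C/T, transition), 25 (C/T, transition), 28 (T/C, transition).
Of the 12 differences, 10 transitions and 2 transversions over 36 sites: P = 10/36 = 0.277778, Q = 2/36 = 0.055556.
d = −0.5·ln(0.388888) − 0.25·ln(0.888888) = −0.5·(-0.944464) − 0.25·(-0.117784) = 0.5017.

0.5017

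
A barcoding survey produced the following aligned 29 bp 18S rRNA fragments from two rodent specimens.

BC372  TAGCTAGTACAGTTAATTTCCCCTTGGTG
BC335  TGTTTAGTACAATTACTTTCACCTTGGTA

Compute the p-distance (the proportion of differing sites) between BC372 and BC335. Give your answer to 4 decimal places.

0.2414

The sequences differ at positions 2 (A/G), 3 (G/T), 4 (C/T), 12 (G/A), 16 (A/C), 21 (C/A), 29 (G/A).
There are 7 differences over 29 sites, so p = 7/29 = 0.2414.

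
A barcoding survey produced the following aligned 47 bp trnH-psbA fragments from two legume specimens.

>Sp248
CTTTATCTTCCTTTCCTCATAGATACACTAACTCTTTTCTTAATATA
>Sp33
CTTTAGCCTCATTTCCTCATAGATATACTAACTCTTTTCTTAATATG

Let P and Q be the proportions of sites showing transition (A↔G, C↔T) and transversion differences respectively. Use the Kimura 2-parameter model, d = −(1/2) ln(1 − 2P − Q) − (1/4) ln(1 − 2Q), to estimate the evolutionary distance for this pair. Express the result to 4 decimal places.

0.1155

The sequences differ at positions 6 (T/G, transversion), 8 (T/C, transition), 11 (C/A, transversion), 26 (C/T, transition), 47 (A/G, transition).
Of the 5 differences, 3 transitions and 2 transversions over 47 sites: P = 3/47 = 0.063830, Q = 2/47 = 0.042553.
d = −0.5·ln(0.829787) − 0.25·ln(0.914894) = −0.5·(-0.186586) − 0.25·(-0.088947) = 0.1155.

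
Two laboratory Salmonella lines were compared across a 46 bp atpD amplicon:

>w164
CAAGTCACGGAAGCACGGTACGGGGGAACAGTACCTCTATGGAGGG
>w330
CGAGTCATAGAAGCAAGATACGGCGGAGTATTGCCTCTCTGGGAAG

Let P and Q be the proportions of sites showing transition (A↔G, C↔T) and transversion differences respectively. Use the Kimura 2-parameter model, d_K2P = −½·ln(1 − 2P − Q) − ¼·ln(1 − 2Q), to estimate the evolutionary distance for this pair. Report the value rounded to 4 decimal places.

Mismatches occur at site 2 (A/G, transition), site 8 (C/T, transition), site 9 (G/A, transition), site 16 (C/A, transversion), site 18 (G/A, transition), site 24 (G/C, transversion), site 28 (A/G, transition), site 29 (C/T, transition), site 31 (G/T, transversion), site 33 (A/G, transition), site 39 (A/C, transversion), site 43 (A/G, transition), site 44 (G/A, transition), site 45 (G/A, transition).
Of the 14 differences, 10 transitions and 4 transversions over 46 sites: P = 10/46 = 0.217391, Q = 4/46 = 0.086957.
d = −0.5·ln(0.478261) − 0.25·ln(0.826086) = −0.5·(-0.737599) − 0.25·(-0.191056) = 0.4166.

0.4166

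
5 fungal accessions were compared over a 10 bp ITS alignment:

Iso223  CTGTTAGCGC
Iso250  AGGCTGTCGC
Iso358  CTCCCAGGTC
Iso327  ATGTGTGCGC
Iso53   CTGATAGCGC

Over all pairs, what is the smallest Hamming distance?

1

Pairwise Hamming distances:
  Iso223 vs Iso250: 5
  Iso223 vs Iso358: 5
  Iso223 vs Iso327: 3
  Iso223 vs Iso53: 1
  Iso250 vs Iso358: 8
  Iso250 vs Iso327: 5
  Iso250 vs Iso53: 5
  Iso358 vs Iso327: 7
  Iso358 vs Iso53: 5
  Iso327 vs Iso53: 4
The smallest is 1, between Iso223 and Iso53.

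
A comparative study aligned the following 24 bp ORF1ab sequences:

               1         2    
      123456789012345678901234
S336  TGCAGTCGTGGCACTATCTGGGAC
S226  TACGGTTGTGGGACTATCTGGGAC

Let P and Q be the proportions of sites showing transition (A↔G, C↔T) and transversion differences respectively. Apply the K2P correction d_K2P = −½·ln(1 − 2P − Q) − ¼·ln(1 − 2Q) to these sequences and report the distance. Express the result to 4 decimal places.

0.1942

Differing sites — 2:G/A (Ti); 4:A/G (Ti); 7:C/T (Ti); 12:C/G (Tv).
Of the 4 differences, 3 transitions and 1 transversion over 24 sites: P = 3/24 = 0.125000, Q = 1/24 = 0.041667.
d = −0.5·ln(0.708333) − 0.25·ln(0.916666) = −0.5·(-0.344841) − 0.25·(-0.087012) = 0.1942.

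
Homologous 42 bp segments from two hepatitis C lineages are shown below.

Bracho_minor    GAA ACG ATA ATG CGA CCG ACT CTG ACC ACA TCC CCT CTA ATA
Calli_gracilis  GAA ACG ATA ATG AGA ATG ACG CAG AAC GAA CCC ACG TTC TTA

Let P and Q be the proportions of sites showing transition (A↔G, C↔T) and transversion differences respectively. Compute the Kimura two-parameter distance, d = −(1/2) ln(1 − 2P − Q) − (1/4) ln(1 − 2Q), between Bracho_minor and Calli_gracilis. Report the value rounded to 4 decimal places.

Differing sites — 13:C/A (Tv); 16:C/A (Tv); 17:C/T (Ti); 21:T/G (Tv); 23:T/A (Tv); 26:C/A (Tv); 28:A/G (Ti); 29:C/A (Tv); 31:T/C (Ti); 34:C/A (Tv); 36:T/G (Tv); 37:C/T (Ti); 39:A/C (Tv); 40:A/T (Tv).
Of the 14 differences, 4 transitions and 10 transversions over 42 sites: P = 4/42 = 0.095238, Q = 10/42 = 0.238095.
d = −0.5·ln(0.571429) − 0.25·ln(0.523810) = −0.5·(-0.559615) − 0.25·(-0.646626) = 0.4415.

0.4415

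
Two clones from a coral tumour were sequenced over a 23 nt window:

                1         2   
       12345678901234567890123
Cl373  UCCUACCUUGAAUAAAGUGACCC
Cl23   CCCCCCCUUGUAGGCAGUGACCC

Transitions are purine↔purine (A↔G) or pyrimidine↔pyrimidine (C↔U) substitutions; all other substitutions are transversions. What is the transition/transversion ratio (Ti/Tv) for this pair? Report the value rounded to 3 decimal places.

0.750

The sequences differ at positions 1 (U/C, transition), 4 (U/C, transition), 5 (A/C, transversion), 11 (A/U, transversion), 13 (U/G, transversion), 14 (A/G, transition), 15 (A/C, transversion).
Of the 7 differences, 3 transitions and 4 transversions, so Ti/Tv = 3/4 = 0.750.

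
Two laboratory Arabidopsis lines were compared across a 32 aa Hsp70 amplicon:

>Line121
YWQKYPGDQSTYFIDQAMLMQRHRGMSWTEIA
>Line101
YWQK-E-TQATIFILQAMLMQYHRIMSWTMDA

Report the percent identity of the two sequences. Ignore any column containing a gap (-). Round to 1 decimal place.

Excluding the 2 gap columns leaves 30 comparable sites.
Differing sites — 6:P/E; 8:D/T; 10:S/A; 12:Y/I; 15:D/L; 22:R/Y; 25:G/I; 30:E/M; 31:I/D.
21 of the 30 comparable sites match, so the percent identity is 21/30 × 100 = 70.0%.

70.0%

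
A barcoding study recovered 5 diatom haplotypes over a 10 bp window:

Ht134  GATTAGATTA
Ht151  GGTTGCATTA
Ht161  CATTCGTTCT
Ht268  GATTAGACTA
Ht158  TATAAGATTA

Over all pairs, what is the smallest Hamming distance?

Pairwise Hamming distances:
  Ht134 vs Ht151: 3
  Ht134 vs Ht161: 5
  Ht134 vs Ht268: 1
  Ht134 vs Ht158: 2
  Ht151 vs Ht161: 7
  Ht151 vs Ht268: 4
  Ht151 vs Ht158: 5
  Ht161 vs Ht268: 6
  Ht161 vs Ht158: 6
  Ht268 vs Ht158: 3
The smallest is 1, between Ht134 and Ht268.

1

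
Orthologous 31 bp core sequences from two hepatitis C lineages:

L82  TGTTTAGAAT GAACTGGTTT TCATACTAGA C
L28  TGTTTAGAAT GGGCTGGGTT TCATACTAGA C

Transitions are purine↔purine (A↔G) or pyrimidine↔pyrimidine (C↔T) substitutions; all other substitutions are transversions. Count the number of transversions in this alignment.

1

The sequences differ at positions 12 (A/G, transition), 13 (A/G, transition), 18 (T/G, transversion).
Of the 3 differences, 2 transitions and 1 transversion, so the answer is 1.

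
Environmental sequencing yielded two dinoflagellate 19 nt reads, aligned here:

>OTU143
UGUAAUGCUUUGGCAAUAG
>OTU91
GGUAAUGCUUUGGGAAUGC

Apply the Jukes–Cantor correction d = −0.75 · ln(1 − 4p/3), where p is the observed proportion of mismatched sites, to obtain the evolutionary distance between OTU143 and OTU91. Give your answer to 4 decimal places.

Differing sites — 1:U/G; 14:C/G; 18:A/G; 19:G/C.
p = 4/19 = 0.210526.
d = −0.75 · ln(1 − (4/3)·0.210526) = −0.75 · ln(0.719299) = −0.75 · (-0.329478) = 0.2471.

0.2471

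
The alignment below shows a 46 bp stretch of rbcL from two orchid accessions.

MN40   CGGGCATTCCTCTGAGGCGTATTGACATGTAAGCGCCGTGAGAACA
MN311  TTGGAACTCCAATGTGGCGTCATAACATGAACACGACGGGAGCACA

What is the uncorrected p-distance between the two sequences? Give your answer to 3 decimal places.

0.348

Differing sites — 1:C/T; 2:G/T; 5:C/A; 7:T/C; 11:T/A; 12:C/A; 15:A/T; 21:A/C; 22:T/A; 24:G/A; 30:T/A; 32:A/C; 33:G/A; 36:C/A; 39:T/G; 43:A/C.
There are 16 differences over 46 sites, so p = 16/46 = 0.348.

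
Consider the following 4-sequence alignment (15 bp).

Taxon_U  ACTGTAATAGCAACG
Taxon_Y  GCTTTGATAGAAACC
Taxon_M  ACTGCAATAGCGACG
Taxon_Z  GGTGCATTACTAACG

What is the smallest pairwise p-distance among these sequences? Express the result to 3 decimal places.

0.133

Pairwise Hamming distances:
  Taxon_U vs Taxon_Y: 5
  Taxon_U vs Taxon_M: 2
  Taxon_U vs Taxon_Z: 6
  Taxon_Y vs Taxon_M: 7
  Taxon_Y vs Taxon_Z: 8
  Taxon_M vs Taxon_Z: 6
The smallest is 2 mismatches, between Taxon_U and Taxon_M; p = 2/15 = 0.133.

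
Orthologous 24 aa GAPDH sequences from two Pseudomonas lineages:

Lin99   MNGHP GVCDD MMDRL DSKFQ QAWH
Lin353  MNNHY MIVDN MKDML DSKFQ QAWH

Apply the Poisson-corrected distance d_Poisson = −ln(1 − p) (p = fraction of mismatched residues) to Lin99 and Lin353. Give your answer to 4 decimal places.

Differing sites — 3:G/N; 5:P/Y; 6:G/M; 7:V/I; 8:C/V; 10:D/N; 12:M/K; 14:R/M.
p = 8/24 = 0.333333.
d = −ln(1 − 0.333333) = −ln(0.666667) = 0.4055.

0.4055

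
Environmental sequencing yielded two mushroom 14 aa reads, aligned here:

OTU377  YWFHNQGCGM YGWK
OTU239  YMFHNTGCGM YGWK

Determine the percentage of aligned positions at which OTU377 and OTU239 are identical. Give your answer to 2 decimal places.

Differing sites — 2:W/M; 6:Q/T.
12 of the 14 sites match, so the percent identity is 12/14 × 100 = 85.71%.

85.71%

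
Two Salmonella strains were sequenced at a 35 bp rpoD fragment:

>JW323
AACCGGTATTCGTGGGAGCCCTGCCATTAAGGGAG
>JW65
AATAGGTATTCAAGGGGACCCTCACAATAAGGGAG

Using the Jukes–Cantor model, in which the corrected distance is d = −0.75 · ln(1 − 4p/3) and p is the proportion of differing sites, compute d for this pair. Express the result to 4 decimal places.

0.3149

Differing sites — 3:C/T; 4:C/A; 12:G/A; 13:T/A; 17:A/G; 18:G/A; 23:G/C; 24:C/A; 27:T/A.
p = 9/35 = 0.257143.
d = −0.75 · ln(1 − (4/3)·0.257143) = −0.75 · ln(0.657143) = −0.75 · (-0.419854) = 0.3149.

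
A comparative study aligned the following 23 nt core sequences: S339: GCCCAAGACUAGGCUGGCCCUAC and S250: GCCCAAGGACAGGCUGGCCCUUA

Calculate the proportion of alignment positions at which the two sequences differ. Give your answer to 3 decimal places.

0.217

The sequences differ at positions 8 (A/G), 9 (C/A), 10 (U/C), 22 (A/U), 23 (C/A).
There are 5 differences over 23 sites, so p = 5/23 = 0.217.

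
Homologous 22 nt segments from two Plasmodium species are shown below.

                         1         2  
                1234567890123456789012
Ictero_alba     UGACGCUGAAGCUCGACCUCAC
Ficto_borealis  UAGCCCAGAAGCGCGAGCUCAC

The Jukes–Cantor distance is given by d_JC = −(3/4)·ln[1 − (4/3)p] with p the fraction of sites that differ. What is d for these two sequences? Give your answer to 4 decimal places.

0.3390

The sequences differ at positions 2 (G/A), 3 (A/G), 5 (G/C), 7 (U/A), 13 (U/G), 17 (C/G).
p = 6/22 = 0.272727.
d = −0.75 · ln(1 − (4/3)·0.272727) = −0.75 · ln(0.636364) = −0.75 · (-0.451985) = 0.3390.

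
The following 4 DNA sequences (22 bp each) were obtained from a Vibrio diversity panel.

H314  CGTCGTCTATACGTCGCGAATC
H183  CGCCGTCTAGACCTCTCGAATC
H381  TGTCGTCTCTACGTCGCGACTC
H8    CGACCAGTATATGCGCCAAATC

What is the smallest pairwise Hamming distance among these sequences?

3

Pairwise Hamming distances:
  H314 vs H183: 4
  H314 vs H381: 3
  H314 vs H8: 9
  H183 vs H381: 7
  H183 vs H8: 11
  H381 vs H8: 12
The smallest is 3, between H314 and H381.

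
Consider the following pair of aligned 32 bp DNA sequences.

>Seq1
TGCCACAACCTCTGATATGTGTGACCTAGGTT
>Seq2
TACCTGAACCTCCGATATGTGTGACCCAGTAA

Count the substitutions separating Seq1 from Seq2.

8

The sequences differ at positions 2 (G/A), 5 (A/T), 6 (C/G), 13 (T/C), 27 (T/C), 30 (G/T), 31 (T/A), 32 (T/A).
That gives 8 mismatches out of 32 aligned sites, so the Hamming distance is 8.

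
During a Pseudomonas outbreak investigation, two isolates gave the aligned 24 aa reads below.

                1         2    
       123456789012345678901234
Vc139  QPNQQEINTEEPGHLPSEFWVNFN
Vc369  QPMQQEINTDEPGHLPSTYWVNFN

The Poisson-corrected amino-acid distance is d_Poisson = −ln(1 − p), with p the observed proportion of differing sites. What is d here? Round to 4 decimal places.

0.1823

The sequences differ at positions 3 (N/M), 10 (E/D), 18 (E/T), 19 (F/Y).
p = 4/24 = 0.166667.
d = −ln(1 − 0.166667) = −ln(0.833333) = 0.1823.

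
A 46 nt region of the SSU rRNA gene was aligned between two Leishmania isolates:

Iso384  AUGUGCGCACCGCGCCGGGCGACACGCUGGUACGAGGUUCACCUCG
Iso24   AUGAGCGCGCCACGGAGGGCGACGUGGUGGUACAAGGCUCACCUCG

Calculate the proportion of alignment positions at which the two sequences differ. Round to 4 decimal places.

0.2174

Mismatches occur at site 4 (U↔A), site 9 (A↔G), site 12 (G↔A), site 15 (C↔G), site 16 (C↔A), site 24 (A↔G), site 25 (C↔U), site 27 (C↔G), site 34 (G↔A), site 38 (U↔C).
There are 10 differences over 46 sites, so p = 10/46 = 0.2174.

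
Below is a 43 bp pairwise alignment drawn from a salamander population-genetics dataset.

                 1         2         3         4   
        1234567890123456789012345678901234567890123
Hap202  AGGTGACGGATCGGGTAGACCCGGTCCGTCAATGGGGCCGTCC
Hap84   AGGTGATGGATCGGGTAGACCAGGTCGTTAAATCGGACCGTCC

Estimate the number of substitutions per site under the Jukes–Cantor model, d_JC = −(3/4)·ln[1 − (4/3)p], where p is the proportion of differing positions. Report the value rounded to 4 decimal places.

0.1835

Mismatches occur at site 7 (C/T), site 22 (C/A), site 27 (C/G), site 28 (G/T), site 30 (C/A), site 34 (G/C), site 37 (G/A).
p = 7/43 = 0.162791.
d = −0.75 · ln(1 − (4/3)·0.162791) = −0.75 · ln(0.782945) = −0.75 · (-0.244693) = 0.1835.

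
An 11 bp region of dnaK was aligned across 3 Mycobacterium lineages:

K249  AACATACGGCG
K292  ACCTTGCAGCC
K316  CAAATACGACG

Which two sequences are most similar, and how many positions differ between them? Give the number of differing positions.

3

Pairwise Hamming distances:
  K249 vs K292: 5
  K249 vs K316: 3
  K292 vs K316: 8
The smallest is 3, between K249 and K316.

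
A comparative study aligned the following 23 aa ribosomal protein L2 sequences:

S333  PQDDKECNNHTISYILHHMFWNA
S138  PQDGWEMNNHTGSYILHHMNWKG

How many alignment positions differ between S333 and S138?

Mismatches occur at site 4 (D↔G), site 5 (K↔W), site 7 (C↔M), site 12 (I↔G), site 20 (F↔N), site 22 (N↔K), site 23 (A↔G).
That gives 7 mismatches out of 23 aligned sites, so the Hamming distance is 7.

7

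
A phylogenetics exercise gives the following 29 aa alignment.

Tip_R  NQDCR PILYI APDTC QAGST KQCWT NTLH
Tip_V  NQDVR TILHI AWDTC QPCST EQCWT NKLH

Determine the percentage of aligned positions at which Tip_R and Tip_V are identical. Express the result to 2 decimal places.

72.41%

Mismatches occur at site 4 (C→V), site 6 (P→T), site 9 (Y→H), site 12 (P→W), site 17 (A→P), site 18 (G→C), site 21 (K→E), site 27 (T→K).
21 of the 29 sites match, so the percent identity is 21/29 × 100 = 72.41%.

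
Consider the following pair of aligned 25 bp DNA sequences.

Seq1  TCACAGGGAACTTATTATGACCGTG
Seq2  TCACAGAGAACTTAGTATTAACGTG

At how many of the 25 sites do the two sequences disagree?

4

Differing sites — 7:G/A; 15:T/G; 19:G/T; 21:C/A.
That gives 4 mismatches out of 25 aligned sites, so the Hamming distance is 4.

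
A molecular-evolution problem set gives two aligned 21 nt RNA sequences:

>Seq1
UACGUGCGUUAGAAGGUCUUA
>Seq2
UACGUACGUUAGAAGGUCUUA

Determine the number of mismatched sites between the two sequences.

Differing sites — 6:G/A.
That gives 1 mismatch out of 21 aligned sites, so the Hamming distance is 1.

1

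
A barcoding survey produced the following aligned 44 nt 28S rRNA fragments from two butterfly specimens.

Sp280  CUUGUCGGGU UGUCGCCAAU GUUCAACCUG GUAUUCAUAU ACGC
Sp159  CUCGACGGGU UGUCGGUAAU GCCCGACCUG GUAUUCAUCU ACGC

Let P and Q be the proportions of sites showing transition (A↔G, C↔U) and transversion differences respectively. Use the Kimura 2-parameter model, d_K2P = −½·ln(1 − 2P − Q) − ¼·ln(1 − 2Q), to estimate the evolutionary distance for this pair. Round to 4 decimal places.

Mismatches occur at site 3 (U→C, transition), site 5 (U→A, transversion), site 16 (C→G, transversion), site 17 (C→U, transition), site 22 (U→C, transition), site 23 (U→C, transition), site 25 (A→G, transition), site 39 (A→C, transversion).
Of the 8 differences, 5 transitions and 3 transversions over 44 sites: P = 5/44 = 0.113636, Q = 3/44 = 0.068182.
d = −0.5·ln(0.704546) − 0.25·ln(0.863636) = −0.5·(-0.350202) − 0.25·(-0.146604) = 0.2118.

0.2118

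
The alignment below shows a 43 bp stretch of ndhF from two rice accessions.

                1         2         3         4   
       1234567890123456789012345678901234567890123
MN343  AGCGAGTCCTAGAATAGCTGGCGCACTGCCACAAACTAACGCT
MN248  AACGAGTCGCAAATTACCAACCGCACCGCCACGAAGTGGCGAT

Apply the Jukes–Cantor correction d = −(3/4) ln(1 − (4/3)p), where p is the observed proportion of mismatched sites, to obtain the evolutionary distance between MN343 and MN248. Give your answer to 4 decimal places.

Mismatches occur at site 2 (G↔A), site 9 (C↔G), site 10 (T↔C), site 12 (G↔A), site 14 (A↔T), site 17 (G↔C), site 19 (T↔A), site 20 (G↔A), site 21 (G↔C), site 27 (T↔C), site 33 (A↔G), site 36 (C↔G), site 38 (A↔G), site 39 (A↔G), site 42 (C↔A).
p = 15/43 = 0.348837.
d = −0.75 · ln(1 − (4/3)·0.348837) = −0.75 · ln(0.534884) = −0.75 · (-0.625705) = 0.4693.

0.4693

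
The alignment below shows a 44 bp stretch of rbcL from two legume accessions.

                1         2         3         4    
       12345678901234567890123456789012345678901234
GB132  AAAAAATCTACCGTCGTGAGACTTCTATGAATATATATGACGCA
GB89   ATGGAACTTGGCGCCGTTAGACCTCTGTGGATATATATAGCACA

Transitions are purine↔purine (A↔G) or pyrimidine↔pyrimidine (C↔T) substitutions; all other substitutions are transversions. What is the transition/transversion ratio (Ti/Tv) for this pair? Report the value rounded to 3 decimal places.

Differing sites — 2:A/T (Tv); 3:A/G (Ti); 4:A/G (Ti); 7:T/C (Ti); 8:C/T (Ti); 10:A/G (Ti); 11:C/G (Tv); 14:T/C (Ti); 18:G/T (Tv); 23:T/C (Ti); 27:A/G (Ti); 30:A/G (Ti); 39:G/A (Ti); 40:A/G (Ti); 42:G/A (Ti).
Of the 15 differences, 12 transitions and 3 transversions, so Ti/Tv = 12/3 = 4.000.

4.000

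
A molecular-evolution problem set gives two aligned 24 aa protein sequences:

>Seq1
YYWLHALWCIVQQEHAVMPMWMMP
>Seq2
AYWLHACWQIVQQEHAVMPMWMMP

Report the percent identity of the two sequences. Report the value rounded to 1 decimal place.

87.5%

Mismatches occur at site 1 (Y→A), site 7 (L→C), site 9 (C→Q).
21 of the 24 sites match, so the percent identity is 21/24 × 100 = 87.5%.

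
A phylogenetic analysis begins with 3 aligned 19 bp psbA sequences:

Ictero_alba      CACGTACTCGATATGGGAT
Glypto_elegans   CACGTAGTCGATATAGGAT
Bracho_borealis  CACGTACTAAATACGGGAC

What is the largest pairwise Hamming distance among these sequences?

6

Pairwise Hamming distances:
  Ictero_alba vs Glypto_elegans: 2
  Ictero_alba vs Bracho_borealis: 4
  Glypto_elegans vs Bracho_borealis: 6
The largest is 6, between Glypto_elegans and Bracho_borealis.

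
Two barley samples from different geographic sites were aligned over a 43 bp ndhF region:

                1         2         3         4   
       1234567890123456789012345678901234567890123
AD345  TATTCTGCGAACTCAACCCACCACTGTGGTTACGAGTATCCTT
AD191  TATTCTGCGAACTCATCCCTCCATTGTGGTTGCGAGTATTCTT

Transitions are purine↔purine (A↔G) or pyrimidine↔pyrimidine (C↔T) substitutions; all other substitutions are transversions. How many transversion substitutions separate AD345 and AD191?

2

Differing sites — 16:A/T (Tv); 20:A/T (Tv); 24:C/T (Ti); 32:A/G (Ti); 40:C/T (Ti).
Of the 5 differences, 3 transitions and 2 transversions, so the answer is 2.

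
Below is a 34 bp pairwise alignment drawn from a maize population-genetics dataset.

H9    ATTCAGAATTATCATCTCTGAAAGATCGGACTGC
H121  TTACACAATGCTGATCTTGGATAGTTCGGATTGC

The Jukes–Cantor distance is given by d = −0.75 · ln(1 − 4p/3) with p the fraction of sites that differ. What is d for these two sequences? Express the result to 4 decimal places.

0.4234

Mismatches occur at site 1 (A↔T), site 3 (T↔A), site 6 (G↔C), site 10 (T↔G), site 11 (A↔C), site 13 (C↔G), site 18 (C↔T), site 19 (T↔G), site 22 (A↔T), site 25 (A↔T), site 31 (C↔T).
p = 11/34 = 0.323529.
d = −0.75 · ln(1 − (4/3)·0.323529) = −0.75 · ln(0.568628) = −0.75 · (-0.564529) = 0.4234.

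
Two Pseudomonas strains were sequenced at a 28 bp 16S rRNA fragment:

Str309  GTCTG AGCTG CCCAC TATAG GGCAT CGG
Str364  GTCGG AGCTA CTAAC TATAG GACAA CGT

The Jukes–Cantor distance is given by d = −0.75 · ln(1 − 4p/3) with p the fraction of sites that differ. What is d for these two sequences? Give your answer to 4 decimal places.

Differing sites — 4:T/G; 10:G/A; 12:C/T; 13:C/A; 22:G/A; 25:T/A; 28:G/T.
p = 7/28 = 0.250000.
d = −0.75 · ln(1 − (4/3)·0.250000) = −0.75 · ln(0.666667) = −0.75 · (-0.405465) = 0.3041.

0.3041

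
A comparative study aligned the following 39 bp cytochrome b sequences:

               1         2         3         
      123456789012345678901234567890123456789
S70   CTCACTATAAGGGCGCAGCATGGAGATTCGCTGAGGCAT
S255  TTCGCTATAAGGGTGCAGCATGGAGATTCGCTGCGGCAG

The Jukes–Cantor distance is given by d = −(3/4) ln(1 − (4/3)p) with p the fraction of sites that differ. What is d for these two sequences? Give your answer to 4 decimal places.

Mismatches occur at site 1 (C→T), site 4 (A→G), site 14 (C→T), site 34 (A→C), site 39 (T→G).
p = 5/39 = 0.128205.
d = −0.75 · ln(1 − (4/3)·0.128205) = −0.75 · ln(0.829060) = −0.75 · (-0.187463) = 0.1406.

0.1406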